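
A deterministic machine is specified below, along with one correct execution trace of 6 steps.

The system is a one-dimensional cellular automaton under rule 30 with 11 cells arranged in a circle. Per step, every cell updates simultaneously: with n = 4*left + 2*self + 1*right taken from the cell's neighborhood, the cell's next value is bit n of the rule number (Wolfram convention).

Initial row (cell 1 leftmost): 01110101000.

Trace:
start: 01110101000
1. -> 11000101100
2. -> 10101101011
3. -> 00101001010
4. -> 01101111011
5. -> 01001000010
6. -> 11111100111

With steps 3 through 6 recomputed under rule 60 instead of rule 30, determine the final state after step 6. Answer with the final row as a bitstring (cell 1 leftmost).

00010111101

(re-executing steps 3..6 under rule 60; state before step 3: 10101101011)
3. -> 01111011110
4. -> 01000110001
5. -> 11100101001
6. -> 00010111101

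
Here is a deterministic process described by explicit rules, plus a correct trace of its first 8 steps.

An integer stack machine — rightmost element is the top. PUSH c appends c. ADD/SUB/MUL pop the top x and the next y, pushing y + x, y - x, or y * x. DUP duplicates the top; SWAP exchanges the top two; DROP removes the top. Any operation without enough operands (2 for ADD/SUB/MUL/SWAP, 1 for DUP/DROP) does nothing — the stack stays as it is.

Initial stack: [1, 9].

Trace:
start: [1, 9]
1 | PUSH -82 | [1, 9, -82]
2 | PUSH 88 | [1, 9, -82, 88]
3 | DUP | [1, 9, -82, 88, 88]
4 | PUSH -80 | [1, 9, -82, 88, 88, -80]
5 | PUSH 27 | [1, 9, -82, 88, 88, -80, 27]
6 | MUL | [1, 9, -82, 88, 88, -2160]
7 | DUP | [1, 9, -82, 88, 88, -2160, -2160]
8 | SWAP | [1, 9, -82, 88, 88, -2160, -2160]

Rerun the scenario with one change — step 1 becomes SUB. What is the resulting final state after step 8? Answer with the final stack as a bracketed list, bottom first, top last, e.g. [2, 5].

[-8, 88, 88, -2160, -2160]

(re-executing from step 1 with the substitution; state before step 1: [1, 9])
1 | SUB | [-8]
2 | PUSH 88 | [-8, 88]
3 | DUP | [-8, 88, 88]
4 | PUSH -80 | [-8, 88, 88, -80]
5 | PUSH 27 | [-8, 88, 88, -80, 27]
6 | MUL | [-8, 88, 88, -2160]
7 | DUP | [-8, 88, 88, -2160, -2160]
8 | SWAP | [-8, 88, 88, -2160, -2160]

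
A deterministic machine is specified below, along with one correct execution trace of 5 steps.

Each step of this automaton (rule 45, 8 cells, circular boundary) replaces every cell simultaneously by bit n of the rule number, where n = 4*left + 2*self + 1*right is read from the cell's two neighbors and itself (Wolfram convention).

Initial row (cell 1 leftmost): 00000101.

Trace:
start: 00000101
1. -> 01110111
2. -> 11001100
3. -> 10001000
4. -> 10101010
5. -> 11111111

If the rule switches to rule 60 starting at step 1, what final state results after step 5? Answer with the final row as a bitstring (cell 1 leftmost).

(re-executing steps 1..5 under rule 60; state before step 1: 00000101)
1. -> 10000111
2. -> 01000100
3. -> 01100110
4. -> 01010101
5. -> 11111111

11111111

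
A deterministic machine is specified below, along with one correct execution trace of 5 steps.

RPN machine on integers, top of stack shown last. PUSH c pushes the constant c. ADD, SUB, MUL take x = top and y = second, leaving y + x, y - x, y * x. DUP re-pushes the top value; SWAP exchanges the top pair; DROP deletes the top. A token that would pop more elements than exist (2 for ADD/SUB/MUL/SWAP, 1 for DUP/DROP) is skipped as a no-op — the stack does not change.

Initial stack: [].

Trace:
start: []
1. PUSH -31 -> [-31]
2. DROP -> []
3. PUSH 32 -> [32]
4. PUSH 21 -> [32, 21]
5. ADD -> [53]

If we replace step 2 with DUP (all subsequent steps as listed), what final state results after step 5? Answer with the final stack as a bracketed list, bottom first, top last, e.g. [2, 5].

(re-executing from step 2 with the substitution; state before step 2: [-31])
2. DUP -> [-31, -31]
3. PUSH 32 -> [-31, -31, 32]
4. PUSH 21 -> [-31, -31, 32, 21]
5. ADD -> [-31, -31, 53]

[-31, -31, 53]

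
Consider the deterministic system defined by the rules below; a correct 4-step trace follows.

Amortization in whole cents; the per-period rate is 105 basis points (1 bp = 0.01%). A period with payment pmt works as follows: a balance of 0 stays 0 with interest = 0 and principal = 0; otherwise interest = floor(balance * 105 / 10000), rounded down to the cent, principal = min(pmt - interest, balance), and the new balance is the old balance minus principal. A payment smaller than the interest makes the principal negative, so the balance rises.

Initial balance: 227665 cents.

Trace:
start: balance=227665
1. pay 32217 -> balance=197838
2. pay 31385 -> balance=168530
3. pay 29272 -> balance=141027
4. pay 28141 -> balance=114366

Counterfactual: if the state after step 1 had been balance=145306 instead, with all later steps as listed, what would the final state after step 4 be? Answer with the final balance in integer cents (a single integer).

60162

state after step 1 := balance=145306
2. pay 31385 -> balance=115446
3. pay 29272 -> balance=87386
4. pay 28141 -> balance=60162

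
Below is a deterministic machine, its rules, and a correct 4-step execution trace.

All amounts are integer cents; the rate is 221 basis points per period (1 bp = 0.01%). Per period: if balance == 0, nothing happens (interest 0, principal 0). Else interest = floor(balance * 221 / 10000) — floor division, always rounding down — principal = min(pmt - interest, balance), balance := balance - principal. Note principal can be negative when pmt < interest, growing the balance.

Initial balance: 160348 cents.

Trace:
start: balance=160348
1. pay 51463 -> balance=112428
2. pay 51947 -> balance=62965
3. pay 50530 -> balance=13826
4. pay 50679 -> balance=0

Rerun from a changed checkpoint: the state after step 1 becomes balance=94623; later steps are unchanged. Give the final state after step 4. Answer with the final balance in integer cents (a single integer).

state after step 1 := balance=94623
2. pay 51947 -> balance=44767
3. pay 50530 -> balance=0
4. pay 50679 -> balance=0

0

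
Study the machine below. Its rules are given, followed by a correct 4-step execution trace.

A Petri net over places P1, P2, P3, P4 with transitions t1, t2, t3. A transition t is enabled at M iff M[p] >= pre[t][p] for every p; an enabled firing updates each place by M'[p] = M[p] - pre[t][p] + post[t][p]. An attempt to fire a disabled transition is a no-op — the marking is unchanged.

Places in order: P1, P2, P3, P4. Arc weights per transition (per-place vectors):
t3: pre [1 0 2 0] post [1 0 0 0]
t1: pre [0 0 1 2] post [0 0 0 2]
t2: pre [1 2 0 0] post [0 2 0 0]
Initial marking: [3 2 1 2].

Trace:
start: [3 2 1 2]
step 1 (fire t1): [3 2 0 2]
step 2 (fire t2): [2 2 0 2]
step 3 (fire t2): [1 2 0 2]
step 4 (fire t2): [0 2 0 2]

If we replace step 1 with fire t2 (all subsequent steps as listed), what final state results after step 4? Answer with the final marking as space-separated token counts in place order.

0 2 1 2

(re-executing from step 1 with the substitution; state before step 1: [3 2 1 2])
step 1 (fire t2): [2 2 1 2]
step 2 (fire t2): [1 2 1 2]
step 3 (fire t2): [0 2 1 2]
step 4 (fire t2): [0 2 1 2]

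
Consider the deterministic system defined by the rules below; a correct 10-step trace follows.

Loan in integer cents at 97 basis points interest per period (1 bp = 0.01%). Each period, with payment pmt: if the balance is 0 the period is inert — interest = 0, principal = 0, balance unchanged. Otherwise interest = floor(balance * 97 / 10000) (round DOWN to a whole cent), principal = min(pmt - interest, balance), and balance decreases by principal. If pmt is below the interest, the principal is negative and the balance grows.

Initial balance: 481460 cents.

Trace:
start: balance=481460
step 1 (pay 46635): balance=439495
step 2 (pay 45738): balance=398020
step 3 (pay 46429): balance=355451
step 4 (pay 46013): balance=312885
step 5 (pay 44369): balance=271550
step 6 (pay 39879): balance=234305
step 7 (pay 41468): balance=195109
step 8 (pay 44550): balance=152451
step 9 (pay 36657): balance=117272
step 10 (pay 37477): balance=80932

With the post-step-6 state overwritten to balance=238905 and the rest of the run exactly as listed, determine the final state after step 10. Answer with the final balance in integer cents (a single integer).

85714

state after step 6 := balance=238905
step 7 (pay 41468): balance=199754
step 8 (pay 44550): balance=157141
step 9 (pay 36657): balance=122008
step 10 (pay 37477): balance=85714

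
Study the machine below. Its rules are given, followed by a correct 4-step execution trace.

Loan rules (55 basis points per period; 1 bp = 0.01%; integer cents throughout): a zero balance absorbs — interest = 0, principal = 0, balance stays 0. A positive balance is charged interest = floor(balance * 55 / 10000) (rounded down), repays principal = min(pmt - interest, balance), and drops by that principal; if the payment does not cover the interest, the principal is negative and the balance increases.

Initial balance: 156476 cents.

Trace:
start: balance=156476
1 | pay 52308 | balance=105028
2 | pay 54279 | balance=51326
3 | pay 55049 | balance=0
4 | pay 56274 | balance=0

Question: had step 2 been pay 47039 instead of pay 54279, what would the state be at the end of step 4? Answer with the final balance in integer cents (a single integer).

(re-executing from step 2 with the substitution; state before step 2: balance=105028)
2 | pay 47039 | balance=58566
3 | pay 55049 | balance=3839
4 | pay 56274 | balance=0

0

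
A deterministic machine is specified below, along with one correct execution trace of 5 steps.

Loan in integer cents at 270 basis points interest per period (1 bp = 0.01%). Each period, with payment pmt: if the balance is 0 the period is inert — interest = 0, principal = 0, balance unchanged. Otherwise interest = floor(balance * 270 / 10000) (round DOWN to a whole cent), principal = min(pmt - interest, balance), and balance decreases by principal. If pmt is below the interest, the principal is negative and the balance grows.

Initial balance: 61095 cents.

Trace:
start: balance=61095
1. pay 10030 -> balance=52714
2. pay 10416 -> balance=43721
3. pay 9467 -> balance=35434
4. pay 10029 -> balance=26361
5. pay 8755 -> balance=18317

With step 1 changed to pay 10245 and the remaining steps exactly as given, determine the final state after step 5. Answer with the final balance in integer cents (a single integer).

18078

(re-executing from step 1 with the substitution; state before step 1: balance=61095)
1. pay 10245 -> balance=52499
2. pay 10416 -> balance=43500
3. pay 9467 -> balance=35207
4. pay 10029 -> balance=26128
5. pay 8755 -> balance=18078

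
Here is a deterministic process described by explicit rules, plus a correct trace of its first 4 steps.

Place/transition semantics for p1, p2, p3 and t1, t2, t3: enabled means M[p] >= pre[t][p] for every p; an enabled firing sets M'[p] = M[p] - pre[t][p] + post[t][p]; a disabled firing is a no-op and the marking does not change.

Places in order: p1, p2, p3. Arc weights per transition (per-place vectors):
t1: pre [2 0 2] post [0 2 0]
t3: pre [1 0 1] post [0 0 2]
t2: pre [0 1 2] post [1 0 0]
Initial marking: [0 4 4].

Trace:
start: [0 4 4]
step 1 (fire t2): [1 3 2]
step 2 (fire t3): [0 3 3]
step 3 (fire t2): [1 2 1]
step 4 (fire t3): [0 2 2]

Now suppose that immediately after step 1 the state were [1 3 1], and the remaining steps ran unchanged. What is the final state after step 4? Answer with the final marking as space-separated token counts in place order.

1 2 0

state after step 1 := [1 3 1]
step 2 (fire t3): [0 3 2]
step 3 (fire t2): [1 2 0]
step 4 (fire t3): [1 2 0]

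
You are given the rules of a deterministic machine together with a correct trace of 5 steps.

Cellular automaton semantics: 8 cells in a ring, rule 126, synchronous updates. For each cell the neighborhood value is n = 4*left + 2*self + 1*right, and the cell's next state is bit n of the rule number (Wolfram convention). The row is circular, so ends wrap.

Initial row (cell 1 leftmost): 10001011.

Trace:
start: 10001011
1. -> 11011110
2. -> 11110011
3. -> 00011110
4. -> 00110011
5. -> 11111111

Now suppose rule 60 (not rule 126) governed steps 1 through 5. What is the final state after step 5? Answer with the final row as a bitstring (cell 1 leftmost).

10101010

(re-executing steps 1..5 under rule 60; state before step 1: 10001011)
1. -> 01001110
2. -> 01101001
3. -> 11011101
4. -> 00110011
5. -> 10101010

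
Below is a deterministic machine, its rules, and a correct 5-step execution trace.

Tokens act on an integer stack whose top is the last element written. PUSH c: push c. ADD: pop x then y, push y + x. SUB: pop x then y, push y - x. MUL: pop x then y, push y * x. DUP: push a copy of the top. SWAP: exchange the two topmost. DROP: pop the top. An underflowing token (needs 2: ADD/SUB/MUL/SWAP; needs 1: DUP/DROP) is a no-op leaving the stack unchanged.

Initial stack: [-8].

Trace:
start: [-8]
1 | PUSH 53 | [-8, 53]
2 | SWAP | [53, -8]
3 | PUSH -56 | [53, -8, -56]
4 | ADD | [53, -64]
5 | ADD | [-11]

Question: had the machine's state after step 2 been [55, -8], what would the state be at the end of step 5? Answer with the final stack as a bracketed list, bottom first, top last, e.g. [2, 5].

state after step 2 := [55, -8]
3 | PUSH -56 | [55, -8, -56]
4 | ADD | [55, -64]
5 | ADD | [-9]

[-9]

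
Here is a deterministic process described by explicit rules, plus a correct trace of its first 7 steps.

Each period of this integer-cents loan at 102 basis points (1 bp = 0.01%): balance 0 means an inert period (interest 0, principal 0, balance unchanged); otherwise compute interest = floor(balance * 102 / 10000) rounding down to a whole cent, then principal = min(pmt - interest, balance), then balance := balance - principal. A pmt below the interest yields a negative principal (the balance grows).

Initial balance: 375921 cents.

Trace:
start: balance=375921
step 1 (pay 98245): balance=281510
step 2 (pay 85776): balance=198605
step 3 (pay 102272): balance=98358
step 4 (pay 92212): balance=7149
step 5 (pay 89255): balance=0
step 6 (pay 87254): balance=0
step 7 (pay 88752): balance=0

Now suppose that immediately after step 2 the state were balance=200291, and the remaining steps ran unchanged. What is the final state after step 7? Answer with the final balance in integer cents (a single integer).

state after step 2 := balance=200291
step 3 (pay 102272): balance=100061
step 4 (pay 92212): balance=8869
step 5 (pay 89255): balance=0
step 6 (pay 87254): balance=0
step 7 (pay 88752): balance=0

0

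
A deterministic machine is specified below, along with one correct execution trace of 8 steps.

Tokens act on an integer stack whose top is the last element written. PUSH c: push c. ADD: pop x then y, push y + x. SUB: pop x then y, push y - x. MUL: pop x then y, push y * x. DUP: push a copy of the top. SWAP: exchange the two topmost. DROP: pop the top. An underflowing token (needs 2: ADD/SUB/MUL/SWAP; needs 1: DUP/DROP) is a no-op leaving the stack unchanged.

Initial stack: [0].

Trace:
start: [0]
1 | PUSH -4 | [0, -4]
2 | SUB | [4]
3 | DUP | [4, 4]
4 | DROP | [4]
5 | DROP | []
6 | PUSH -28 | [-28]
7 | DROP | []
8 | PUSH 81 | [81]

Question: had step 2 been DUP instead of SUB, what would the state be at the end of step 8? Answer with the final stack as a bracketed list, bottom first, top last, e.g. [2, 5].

(re-executing from step 2 with the substitution; state before step 2: [0, -4])
2 | DUP | [0, -4, -4]
3 | DUP | [0, -4, -4, -4]
4 | DROP | [0, -4, -4]
5 | DROP | [0, -4]
6 | PUSH -28 | [0, -4, -28]
7 | DROP | [0, -4]
8 | PUSH 81 | [0, -4, 81]

[0, -4, 81]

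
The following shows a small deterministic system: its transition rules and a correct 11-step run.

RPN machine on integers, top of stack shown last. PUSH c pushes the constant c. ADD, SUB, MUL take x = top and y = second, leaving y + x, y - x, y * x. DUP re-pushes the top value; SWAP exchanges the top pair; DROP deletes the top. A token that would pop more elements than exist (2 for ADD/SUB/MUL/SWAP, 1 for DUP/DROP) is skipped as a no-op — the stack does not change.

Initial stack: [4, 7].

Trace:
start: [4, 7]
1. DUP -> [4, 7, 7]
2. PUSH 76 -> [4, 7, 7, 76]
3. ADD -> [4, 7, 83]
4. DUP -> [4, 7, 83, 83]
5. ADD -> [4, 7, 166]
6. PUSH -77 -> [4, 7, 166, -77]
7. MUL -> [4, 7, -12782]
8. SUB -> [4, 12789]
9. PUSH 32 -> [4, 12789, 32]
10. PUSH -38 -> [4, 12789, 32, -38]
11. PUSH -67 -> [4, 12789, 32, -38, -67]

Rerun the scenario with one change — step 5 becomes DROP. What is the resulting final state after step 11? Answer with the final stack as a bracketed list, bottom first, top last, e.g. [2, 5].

[4, 6398, 32, -38, -67]

(re-executing from step 5 with the substitution; state before step 5: [4, 7, 83, 83])
5. DROP -> [4, 7, 83]
6. PUSH -77 -> [4, 7, 83, -77]
7. MUL -> [4, 7, -6391]
8. SUB -> [4, 6398]
9. PUSH 32 -> [4, 6398, 32]
10. PUSH -38 -> [4, 6398, 32, -38]
11. PUSH -67 -> [4, 6398, 32, -38, -67]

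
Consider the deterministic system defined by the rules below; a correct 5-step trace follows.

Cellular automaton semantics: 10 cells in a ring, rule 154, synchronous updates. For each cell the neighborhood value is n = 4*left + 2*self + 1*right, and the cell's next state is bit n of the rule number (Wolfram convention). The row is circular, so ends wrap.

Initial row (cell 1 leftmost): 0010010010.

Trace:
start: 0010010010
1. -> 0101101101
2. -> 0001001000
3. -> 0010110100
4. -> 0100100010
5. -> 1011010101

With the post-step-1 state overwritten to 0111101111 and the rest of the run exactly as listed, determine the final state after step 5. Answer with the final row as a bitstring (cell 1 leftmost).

state after step 1 := 0111101111
2. -> 0111001110
3. -> 1110111101
4. -> 1100111001
5. -> 1011110111

1011110111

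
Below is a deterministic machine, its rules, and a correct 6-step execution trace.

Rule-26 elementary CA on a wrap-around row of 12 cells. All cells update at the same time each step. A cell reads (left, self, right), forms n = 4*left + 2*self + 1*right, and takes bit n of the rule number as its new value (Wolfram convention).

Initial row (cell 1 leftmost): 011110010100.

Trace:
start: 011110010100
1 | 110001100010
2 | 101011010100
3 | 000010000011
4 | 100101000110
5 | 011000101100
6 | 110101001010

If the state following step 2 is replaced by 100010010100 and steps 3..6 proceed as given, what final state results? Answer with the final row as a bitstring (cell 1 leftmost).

state after step 2 := 100010010100
3 | 010101100011
4 | 000001010110
5 | 000010000101
6 | 100101001000

100101001000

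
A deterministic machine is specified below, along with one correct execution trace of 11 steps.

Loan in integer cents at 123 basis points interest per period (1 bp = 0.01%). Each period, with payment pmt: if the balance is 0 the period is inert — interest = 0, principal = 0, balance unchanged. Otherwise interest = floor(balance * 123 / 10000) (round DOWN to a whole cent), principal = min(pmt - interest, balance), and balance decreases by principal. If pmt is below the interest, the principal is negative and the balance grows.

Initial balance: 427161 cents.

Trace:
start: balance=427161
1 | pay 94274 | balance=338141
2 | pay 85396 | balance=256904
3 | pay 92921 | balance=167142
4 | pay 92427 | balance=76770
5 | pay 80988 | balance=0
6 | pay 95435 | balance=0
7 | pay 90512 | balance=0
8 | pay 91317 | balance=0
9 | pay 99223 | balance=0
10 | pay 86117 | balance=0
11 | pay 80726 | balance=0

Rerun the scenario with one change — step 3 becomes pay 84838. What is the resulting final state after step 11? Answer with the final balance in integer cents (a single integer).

(re-executing from step 3 with the substitution; state before step 3: balance=256904)
3 | pay 84838 | balance=175225
4 | pay 92427 | balance=84953
5 | pay 80988 | balance=5009
6 | pay 95435 | balance=0
7 | pay 90512 | balance=0
8 | pay 91317 | balance=0
9 | pay 99223 | balance=0
10 | pay 86117 | balance=0
11 | pay 80726 | balance=0

0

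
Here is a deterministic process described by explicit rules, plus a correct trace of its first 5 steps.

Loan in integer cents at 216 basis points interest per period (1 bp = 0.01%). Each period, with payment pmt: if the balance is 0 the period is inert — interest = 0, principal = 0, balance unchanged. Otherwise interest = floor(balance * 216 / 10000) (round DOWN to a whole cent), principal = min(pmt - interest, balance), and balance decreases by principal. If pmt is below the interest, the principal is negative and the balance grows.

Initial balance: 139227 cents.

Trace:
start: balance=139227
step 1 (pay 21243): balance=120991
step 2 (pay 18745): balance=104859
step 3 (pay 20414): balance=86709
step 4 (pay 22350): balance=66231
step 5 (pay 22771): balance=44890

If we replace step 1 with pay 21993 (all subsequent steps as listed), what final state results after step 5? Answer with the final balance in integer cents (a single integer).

(re-executing from step 1 with the substitution; state before step 1: balance=139227)
step 1 (pay 21993): balance=120241
step 2 (pay 18745): balance=104093
step 3 (pay 20414): balance=85927
step 4 (pay 22350): balance=65433
step 5 (pay 22771): balance=44075

44075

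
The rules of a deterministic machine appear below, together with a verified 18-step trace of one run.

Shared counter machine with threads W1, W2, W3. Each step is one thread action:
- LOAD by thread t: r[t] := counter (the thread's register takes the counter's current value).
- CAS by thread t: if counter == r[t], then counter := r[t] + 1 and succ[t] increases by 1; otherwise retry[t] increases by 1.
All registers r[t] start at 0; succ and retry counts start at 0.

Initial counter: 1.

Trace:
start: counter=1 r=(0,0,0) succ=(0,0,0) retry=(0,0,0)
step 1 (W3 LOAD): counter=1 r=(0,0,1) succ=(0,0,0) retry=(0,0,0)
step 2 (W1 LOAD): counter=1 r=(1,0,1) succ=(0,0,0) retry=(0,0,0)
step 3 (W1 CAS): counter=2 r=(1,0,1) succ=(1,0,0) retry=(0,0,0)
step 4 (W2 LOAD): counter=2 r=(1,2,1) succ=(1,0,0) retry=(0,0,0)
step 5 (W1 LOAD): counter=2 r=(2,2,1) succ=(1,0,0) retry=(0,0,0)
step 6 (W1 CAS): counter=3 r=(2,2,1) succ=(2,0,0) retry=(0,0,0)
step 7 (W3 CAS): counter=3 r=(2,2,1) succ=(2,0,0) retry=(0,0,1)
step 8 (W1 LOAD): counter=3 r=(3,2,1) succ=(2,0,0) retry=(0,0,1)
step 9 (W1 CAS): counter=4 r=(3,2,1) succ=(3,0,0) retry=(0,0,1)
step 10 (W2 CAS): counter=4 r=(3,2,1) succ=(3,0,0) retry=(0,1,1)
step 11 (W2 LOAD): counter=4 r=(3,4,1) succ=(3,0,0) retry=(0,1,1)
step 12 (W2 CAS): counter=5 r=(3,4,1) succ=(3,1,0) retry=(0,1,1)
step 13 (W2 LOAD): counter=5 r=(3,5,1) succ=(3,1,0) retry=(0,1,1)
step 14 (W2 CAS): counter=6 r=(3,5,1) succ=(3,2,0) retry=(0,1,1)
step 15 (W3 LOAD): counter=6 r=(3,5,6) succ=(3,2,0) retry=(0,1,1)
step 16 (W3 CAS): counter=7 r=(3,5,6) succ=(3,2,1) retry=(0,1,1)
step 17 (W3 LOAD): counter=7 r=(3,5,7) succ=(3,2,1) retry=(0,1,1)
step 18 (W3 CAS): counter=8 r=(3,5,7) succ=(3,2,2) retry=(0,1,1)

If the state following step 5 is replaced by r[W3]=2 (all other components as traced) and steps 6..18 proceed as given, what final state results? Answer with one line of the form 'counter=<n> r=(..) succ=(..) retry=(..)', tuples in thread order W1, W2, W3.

state after step 5 := counter=2 r=(2,2,2) succ=(1,0,0) retry=(0,0,0)
step 6 (W1 CAS): counter=3 r=(2,2,2) succ=(2,0,0) retry=(0,0,0)
step 7 (W3 CAS): counter=3 r=(2,2,2) succ=(2,0,0) retry=(0,0,1)
step 8 (W1 LOAD): counter=3 r=(3,2,2) succ=(2,0,0) retry=(0,0,1)
step 9 (W1 CAS): counter=4 r=(3,2,2) succ=(3,0,0) retry=(0,0,1)
step 10 (W2 CAS): counter=4 r=(3,2,2) succ=(3,0,0) retry=(0,1,1)
step 11 (W2 LOAD): counter=4 r=(3,4,2) succ=(3,0,0) retry=(0,1,1)
step 12 (W2 CAS): counter=5 r=(3,4,2) succ=(3,1,0) retry=(0,1,1)
step 13 (W2 LOAD): counter=5 r=(3,5,2) succ=(3,1,0) retry=(0,1,1)
step 14 (W2 CAS): counter=6 r=(3,5,2) succ=(3,2,0) retry=(0,1,1)
step 15 (W3 LOAD): counter=6 r=(3,5,6) succ=(3,2,0) retry=(0,1,1)
step 16 (W3 CAS): counter=7 r=(3,5,6) succ=(3,2,1) retry=(0,1,1)
step 17 (W3 LOAD): counter=7 r=(3,5,7) succ=(3,2,1) retry=(0,1,1)
step 18 (W3 CAS): counter=8 r=(3,5,7) succ=(3,2,2) retry=(0,1,1)

counter=8 r=(3,5,7) succ=(3,2,2) retry=(0,1,1)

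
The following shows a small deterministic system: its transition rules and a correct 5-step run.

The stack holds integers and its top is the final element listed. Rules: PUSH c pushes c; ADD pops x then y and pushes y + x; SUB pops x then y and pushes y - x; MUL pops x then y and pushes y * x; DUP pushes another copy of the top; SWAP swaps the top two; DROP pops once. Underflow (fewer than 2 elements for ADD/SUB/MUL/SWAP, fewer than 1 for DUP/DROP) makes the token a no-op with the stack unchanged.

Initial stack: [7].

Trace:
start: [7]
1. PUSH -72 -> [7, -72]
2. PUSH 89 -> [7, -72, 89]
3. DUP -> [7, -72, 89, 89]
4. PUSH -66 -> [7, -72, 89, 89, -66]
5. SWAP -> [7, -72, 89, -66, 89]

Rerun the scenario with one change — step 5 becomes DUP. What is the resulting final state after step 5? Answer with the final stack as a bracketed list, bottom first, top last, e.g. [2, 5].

(re-executing from step 5 with the substitution; state before step 5: [7, -72, 89, 89, -66])
5. DUP -> [7, -72, 89, 89, -66, -66]

[7, -72, 89, 89, -66, -66]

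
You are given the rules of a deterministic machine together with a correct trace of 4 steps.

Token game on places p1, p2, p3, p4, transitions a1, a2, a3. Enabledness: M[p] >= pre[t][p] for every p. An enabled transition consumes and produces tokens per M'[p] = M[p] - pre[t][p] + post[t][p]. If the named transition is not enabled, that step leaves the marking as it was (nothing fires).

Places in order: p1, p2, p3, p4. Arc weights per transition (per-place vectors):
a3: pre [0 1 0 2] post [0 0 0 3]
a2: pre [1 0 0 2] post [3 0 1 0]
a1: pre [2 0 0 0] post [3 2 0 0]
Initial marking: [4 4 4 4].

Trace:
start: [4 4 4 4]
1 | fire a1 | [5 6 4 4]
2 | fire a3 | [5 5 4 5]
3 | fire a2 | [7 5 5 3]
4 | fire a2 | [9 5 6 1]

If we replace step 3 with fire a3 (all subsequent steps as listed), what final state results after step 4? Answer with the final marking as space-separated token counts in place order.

(re-executing from step 3 with the substitution; state before step 3: [5 5 4 5])
3 | fire a3 | [5 4 4 6]
4 | fire a2 | [7 4 5 4]

7 4 5 4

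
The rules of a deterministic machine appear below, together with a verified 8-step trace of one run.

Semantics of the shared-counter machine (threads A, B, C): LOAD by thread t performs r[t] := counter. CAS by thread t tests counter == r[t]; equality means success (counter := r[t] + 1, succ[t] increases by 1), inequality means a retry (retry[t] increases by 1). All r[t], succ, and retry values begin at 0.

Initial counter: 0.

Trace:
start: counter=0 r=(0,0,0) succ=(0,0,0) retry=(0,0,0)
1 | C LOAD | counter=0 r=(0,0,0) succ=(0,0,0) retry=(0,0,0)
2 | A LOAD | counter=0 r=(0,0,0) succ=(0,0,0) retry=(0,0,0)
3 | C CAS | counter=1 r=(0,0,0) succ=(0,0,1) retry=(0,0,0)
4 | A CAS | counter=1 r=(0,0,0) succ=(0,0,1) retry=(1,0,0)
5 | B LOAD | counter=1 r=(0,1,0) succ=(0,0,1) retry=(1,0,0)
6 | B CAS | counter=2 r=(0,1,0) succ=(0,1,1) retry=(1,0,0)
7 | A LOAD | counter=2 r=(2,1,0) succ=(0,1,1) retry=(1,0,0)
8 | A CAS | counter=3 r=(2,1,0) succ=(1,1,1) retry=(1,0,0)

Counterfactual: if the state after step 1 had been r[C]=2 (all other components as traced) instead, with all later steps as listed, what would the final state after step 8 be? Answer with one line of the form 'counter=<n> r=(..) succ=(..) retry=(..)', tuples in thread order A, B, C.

state after step 1 := counter=0 r=(0,0,2) succ=(0,0,0) retry=(0,0,0)
2 | A LOAD | counter=0 r=(0,0,2) succ=(0,0,0) retry=(0,0,0)
3 | C CAS | counter=0 r=(0,0,2) succ=(0,0,0) retry=(0,0,1)
4 | A CAS | counter=1 r=(0,0,2) succ=(1,0,0) retry=(0,0,1)
5 | B LOAD | counter=1 r=(0,1,2) succ=(1,0,0) retry=(0,0,1)
6 | B CAS | counter=2 r=(0,1,2) succ=(1,1,0) retry=(0,0,1)
7 | A LOAD | counter=2 r=(2,1,2) succ=(1,1,0) retry=(0,0,1)
8 | A CAS | counter=3 r=(2,1,2) succ=(2,1,0) retry=(0,0,1)

counter=3 r=(2,1,2) succ=(2,1,0) retry=(0,0,1)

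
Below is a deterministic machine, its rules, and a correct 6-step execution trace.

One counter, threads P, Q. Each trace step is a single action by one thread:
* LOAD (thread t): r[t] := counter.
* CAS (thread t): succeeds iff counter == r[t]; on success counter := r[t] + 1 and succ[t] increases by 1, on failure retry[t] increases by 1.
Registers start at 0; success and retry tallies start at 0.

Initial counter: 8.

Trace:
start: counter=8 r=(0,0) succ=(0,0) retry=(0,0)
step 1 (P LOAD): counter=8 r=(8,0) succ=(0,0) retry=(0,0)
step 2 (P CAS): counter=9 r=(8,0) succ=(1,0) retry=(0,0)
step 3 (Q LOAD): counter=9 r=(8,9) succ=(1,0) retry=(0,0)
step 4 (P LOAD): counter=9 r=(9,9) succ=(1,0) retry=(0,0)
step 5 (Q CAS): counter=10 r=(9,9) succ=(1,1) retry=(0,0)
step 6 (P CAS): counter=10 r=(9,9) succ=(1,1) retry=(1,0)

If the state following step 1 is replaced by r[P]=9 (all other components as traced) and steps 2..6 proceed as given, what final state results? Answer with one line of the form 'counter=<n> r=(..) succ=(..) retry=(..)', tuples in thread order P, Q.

state after step 1 := counter=8 r=(9,0) succ=(0,0) retry=(0,0)
step 2 (P CAS): counter=8 r=(9,0) succ=(0,0) retry=(1,0)
step 3 (Q LOAD): counter=8 r=(9,8) succ=(0,0) retry=(1,0)
step 4 (P LOAD): counter=8 r=(8,8) succ=(0,0) retry=(1,0)
step 5 (Q CAS): counter=9 r=(8,8) succ=(0,1) retry=(1,0)
step 6 (P CAS): counter=9 r=(8,8) succ=(0,1) retry=(2,0)

counter=9 r=(8,8) succ=(0,1) retry=(2,0)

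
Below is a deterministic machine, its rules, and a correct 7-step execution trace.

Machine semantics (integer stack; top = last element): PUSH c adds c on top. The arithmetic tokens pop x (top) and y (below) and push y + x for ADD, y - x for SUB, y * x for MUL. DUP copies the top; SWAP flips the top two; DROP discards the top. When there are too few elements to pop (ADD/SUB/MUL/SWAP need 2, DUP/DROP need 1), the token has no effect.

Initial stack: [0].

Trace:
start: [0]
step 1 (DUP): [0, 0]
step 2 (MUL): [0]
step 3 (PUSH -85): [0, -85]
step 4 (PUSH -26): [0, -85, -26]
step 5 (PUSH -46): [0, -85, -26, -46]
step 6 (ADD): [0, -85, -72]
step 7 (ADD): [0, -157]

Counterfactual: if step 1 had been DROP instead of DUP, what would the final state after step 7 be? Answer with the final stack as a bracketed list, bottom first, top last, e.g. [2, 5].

(re-executing from step 1 with the substitution; state before step 1: [0])
step 1 (DROP): []
step 2 (MUL): []
step 3 (PUSH -85): [-85]
step 4 (PUSH -26): [-85, -26]
step 5 (PUSH -46): [-85, -26, -46]
step 6 (ADD): [-85, -72]
step 7 (ADD): [-157]

[-157]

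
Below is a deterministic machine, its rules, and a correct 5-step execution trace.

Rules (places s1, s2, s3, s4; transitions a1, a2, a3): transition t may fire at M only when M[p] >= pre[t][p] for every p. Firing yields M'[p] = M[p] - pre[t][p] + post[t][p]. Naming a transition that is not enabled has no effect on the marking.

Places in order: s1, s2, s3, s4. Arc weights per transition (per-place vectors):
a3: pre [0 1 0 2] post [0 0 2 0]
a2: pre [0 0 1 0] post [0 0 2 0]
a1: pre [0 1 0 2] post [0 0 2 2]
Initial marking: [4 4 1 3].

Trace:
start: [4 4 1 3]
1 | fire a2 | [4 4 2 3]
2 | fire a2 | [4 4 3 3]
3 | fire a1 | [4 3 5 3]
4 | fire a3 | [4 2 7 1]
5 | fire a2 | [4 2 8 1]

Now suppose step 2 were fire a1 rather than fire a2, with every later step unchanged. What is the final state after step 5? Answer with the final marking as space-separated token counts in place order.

4 1 9 1

(re-executing from step 2 with the substitution; state before step 2: [4 4 2 3])
2 | fire a1 | [4 3 4 3]
3 | fire a1 | [4 2 6 3]
4 | fire a3 | [4 1 8 1]
5 | fire a2 | [4 1 9 1]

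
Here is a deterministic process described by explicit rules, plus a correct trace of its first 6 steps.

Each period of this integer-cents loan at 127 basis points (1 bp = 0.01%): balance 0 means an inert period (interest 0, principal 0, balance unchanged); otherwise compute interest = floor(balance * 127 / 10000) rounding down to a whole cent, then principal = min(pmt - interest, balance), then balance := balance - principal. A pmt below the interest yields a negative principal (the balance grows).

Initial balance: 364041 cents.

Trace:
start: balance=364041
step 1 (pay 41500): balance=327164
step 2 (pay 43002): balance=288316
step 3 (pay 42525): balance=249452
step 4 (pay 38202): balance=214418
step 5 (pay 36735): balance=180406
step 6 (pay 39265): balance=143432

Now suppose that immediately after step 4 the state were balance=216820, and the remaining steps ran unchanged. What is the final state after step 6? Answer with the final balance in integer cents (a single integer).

145895

state after step 4 := balance=216820
step 5 (pay 36735): balance=182838
step 6 (pay 39265): balance=145895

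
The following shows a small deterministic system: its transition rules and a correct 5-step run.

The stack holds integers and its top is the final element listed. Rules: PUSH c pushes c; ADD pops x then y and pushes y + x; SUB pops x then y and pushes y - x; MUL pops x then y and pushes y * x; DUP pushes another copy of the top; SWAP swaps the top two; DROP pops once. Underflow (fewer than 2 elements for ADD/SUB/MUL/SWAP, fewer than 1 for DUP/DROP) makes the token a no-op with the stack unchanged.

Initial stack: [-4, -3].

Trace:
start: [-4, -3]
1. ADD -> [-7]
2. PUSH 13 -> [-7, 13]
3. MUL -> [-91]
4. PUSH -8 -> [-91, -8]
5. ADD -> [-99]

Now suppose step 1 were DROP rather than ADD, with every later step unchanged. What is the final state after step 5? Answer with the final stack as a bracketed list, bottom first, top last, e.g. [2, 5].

(re-executing from step 1 with the substitution; state before step 1: [-4, -3])
1. DROP -> [-4]
2. PUSH 13 -> [-4, 13]
3. MUL -> [-52]
4. PUSH -8 -> [-52, -8]
5. ADD -> [-60]

[-60]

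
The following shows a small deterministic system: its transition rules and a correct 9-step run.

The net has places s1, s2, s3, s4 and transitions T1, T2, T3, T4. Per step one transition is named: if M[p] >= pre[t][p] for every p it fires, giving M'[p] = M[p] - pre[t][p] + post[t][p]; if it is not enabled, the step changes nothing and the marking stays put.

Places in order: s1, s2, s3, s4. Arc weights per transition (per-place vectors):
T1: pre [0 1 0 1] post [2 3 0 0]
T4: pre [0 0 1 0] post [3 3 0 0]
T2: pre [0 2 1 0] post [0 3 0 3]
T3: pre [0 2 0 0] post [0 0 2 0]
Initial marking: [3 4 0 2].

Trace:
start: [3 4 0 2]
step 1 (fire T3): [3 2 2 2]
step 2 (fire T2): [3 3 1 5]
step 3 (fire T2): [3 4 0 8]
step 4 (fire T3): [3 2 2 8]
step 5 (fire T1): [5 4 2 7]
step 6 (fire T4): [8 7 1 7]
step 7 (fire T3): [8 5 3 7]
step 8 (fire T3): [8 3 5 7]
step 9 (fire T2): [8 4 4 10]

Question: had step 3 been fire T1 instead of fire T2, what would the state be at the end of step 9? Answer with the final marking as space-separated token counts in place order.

10 5 5 6

(re-executing from step 3 with the substitution; state before step 3: [3 3 1 5])
step 3 (fire T1): [5 5 1 4]
step 4 (fire T3): [5 3 3 4]
step 5 (fire T1): [7 5 3 3]
step 6 (fire T4): [10 8 2 3]
step 7 (fire T3): [10 6 4 3]
step 8 (fire T3): [10 4 6 3]
step 9 (fire T2): [10 5 5 6]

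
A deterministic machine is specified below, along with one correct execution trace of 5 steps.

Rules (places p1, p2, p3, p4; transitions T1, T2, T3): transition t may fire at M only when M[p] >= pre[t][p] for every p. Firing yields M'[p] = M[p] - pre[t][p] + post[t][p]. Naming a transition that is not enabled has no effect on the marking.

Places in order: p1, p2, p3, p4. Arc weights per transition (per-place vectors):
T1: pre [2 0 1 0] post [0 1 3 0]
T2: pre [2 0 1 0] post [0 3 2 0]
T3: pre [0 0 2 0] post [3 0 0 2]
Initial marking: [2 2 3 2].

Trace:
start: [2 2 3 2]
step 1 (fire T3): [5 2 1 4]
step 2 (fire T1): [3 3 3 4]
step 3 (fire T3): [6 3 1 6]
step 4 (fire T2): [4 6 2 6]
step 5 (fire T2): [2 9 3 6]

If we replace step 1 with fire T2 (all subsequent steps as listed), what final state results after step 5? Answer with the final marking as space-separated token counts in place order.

1 8 3 4

(re-executing from step 1 with the substitution; state before step 1: [2 2 3 2])
step 1 (fire T2): [0 5 4 2]
step 2 (fire T1): [0 5 4 2]
step 3 (fire T3): [3 5 2 4]
step 4 (fire T2): [1 8 3 4]
step 5 (fire T2): [1 8 3 4]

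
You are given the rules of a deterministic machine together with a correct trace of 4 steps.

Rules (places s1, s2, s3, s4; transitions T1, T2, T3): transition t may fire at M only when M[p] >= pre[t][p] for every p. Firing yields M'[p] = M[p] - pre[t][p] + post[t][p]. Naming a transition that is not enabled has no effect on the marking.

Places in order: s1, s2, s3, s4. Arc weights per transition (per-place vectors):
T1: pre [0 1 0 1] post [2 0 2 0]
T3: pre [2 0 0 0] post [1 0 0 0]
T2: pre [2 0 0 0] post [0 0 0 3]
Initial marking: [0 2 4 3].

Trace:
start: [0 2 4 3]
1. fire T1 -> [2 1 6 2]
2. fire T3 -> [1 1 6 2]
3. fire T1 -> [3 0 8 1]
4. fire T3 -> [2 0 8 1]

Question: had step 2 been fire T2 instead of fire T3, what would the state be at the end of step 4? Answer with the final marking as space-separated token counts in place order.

(re-executing from step 2 with the substitution; state before step 2: [2 1 6 2])
2. fire T2 -> [0 1 6 5]
3. fire T1 -> [2 0 8 4]
4. fire T3 -> [1 0 8 4]

1 0 8 4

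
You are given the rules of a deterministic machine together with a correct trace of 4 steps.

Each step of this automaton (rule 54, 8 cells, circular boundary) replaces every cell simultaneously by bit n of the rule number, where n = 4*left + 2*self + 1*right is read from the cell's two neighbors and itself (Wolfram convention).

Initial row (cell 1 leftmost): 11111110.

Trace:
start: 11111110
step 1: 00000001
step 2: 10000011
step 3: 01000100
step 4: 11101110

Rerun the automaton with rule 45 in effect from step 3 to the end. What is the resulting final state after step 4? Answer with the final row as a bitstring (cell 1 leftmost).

(re-executing steps 3..4 under rule 45; state before step 3: 10000011)
step 3: 00111010
step 4: 10100110

10100110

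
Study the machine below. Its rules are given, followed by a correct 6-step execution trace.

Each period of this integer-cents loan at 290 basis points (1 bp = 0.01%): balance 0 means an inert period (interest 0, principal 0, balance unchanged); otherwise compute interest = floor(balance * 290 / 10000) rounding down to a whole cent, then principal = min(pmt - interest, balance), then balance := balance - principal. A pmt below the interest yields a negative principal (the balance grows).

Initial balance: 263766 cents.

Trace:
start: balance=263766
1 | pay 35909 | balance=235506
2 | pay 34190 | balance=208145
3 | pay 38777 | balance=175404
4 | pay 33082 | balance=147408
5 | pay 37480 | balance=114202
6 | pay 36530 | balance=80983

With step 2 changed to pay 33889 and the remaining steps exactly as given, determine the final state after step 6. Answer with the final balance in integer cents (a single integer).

81321

(re-executing from step 2 with the substitution; state before step 2: balance=235506)
2 | pay 33889 | balance=208446
3 | pay 38777 | balance=175713
4 | pay 33082 | balance=147726
5 | pay 37480 | balance=114530
6 | pay 36530 | balance=81321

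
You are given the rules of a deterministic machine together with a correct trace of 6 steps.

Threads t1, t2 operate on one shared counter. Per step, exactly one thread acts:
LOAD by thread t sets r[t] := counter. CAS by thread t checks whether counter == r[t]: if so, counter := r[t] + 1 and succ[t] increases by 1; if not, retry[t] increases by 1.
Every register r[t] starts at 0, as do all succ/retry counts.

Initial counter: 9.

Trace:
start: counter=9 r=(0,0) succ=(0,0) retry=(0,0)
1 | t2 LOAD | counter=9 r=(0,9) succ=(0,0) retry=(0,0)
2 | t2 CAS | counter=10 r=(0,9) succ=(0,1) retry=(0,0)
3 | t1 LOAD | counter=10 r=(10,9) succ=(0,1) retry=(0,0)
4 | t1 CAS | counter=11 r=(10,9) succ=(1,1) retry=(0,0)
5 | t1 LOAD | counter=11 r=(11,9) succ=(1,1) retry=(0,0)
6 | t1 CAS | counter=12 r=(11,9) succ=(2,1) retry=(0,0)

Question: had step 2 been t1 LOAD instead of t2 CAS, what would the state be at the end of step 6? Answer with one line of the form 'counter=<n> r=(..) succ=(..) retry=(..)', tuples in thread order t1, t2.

counter=11 r=(10,9) succ=(2,0) retry=(0,0)

(re-executing from step 2 with the substitution; state before step 2: counter=9 r=(0,9) succ=(0,0) retry=(0,0))
2 | t1 LOAD | counter=9 r=(9,9) succ=(0,0) retry=(0,0)
3 | t1 LOAD | counter=9 r=(9,9) succ=(0,0) retry=(0,0)
4 | t1 CAS | counter=10 r=(9,9) succ=(1,0) retry=(0,0)
5 | t1 LOAD | counter=10 r=(10,9) succ=(1,0) retry=(0,0)
6 | t1 CAS | counter=11 r=(10,9) succ=(2,0) retry=(0,0)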